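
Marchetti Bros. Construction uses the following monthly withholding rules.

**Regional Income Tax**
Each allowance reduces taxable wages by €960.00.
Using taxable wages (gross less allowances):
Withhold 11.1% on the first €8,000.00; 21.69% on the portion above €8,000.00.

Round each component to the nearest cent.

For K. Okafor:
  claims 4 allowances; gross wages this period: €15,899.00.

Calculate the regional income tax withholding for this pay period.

Regional Income Tax: taxable = €15,899.00 − 4×€960.00 = €12,059.00
  €888.00 + 21.69% × (€12,059.00 − €8,000.00) = €888.00 + 21.69% × €4,059.00 = €1,768.40

€1,768.40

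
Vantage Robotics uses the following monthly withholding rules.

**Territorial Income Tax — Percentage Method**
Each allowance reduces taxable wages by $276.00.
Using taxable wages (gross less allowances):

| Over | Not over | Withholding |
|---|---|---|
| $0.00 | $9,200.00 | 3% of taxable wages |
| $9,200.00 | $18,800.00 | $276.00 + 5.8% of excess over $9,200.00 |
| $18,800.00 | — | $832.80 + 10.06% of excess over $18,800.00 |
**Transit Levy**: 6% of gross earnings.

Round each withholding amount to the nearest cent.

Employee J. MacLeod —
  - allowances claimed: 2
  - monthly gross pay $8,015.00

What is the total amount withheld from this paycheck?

Territorial Income Tax: taxable = $8,015.00 − 2×$276.00 = $7,463.00
  3% × $7,463.00 = $223.89
Transit Levy: 6% × $8,015.00 = $480.90
Total: $223.89 + $480.90 = $704.79

$704.79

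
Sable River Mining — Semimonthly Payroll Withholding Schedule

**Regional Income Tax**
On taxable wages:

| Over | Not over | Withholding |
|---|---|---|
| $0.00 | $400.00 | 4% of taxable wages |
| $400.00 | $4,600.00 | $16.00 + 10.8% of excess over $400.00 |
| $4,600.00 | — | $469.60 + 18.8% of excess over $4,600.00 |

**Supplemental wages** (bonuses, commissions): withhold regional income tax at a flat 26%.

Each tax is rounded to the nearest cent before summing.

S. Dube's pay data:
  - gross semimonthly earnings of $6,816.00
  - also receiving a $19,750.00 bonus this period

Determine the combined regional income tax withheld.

Regional Income Tax: taxable = $6,816.00
  $469.60 + 18.8% × ($6,816.00 − $4,600.00) = $469.60 + 18.8% × $2,216.00 = $886.21
Supplemental (26% flat on bonus): 26% × $19,750.00 = $5,135.00
Total regional income tax: $886.21 + $5,135.00 = $6,021.21

$6,021.21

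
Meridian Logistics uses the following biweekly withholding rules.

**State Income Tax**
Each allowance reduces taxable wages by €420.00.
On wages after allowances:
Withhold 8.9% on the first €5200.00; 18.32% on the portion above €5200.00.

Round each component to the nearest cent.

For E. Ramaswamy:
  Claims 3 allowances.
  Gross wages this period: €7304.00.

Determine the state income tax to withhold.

€617.42

State Income Tax: taxable = €7304.00 − 3×€420.00 = €6044.00
  €462.80 + 18.32% × (€6044.00 − €5200.00) = €462.80 + 18.32% × €844.00 = €617.42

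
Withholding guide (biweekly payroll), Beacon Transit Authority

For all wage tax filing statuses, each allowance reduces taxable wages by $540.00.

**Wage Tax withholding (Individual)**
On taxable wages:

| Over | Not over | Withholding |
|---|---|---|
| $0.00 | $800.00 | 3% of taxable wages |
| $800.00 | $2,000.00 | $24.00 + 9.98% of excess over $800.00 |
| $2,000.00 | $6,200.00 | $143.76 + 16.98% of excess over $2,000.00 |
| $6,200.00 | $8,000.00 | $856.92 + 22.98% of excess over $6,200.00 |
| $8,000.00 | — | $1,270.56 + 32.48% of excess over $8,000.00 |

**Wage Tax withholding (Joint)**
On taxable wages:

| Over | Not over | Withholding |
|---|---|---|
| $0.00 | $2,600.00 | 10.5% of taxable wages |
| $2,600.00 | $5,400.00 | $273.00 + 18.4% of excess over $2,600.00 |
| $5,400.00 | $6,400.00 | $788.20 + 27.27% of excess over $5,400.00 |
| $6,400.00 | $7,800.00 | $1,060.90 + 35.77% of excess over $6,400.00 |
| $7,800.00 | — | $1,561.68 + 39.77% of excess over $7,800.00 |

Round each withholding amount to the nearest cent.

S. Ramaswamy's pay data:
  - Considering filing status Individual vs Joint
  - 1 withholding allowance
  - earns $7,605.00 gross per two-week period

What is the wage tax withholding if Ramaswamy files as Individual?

$1,055.70

Wage Tax (Individual): taxable = $7,605.00 − 1×$540.00 = $7,065.00
  $856.92 + 22.98% × ($7,065.00 − $6,200.00) = $856.92 + 22.98% × $865.00 = $1,055.70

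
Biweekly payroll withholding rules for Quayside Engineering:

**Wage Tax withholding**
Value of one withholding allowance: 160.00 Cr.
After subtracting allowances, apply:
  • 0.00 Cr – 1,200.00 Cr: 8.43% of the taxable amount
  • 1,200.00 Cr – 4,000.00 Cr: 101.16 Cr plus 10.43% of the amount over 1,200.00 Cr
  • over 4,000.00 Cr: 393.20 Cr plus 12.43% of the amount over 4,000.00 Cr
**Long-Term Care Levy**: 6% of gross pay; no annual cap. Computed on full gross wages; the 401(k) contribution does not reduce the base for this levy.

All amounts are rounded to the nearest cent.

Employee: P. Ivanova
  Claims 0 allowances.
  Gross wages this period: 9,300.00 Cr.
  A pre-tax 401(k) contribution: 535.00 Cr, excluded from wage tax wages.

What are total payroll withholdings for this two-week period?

1,543.49 Cr

Wage Tax: taxable = 9,300.00 Cr − 535.00 Cr = 8,765.00 Cr
  393.20 Cr + 12.43% × (8,765.00 Cr − 4,000.00 Cr) = 393.20 Cr + 12.43% × 4,765.00 Cr = 985.49 Cr
Long-Term Care Levy: 6% × 9,300.00 Cr = 558.00 Cr
Total: 985.49 Cr + 558.00 Cr = 1,543.49 Cr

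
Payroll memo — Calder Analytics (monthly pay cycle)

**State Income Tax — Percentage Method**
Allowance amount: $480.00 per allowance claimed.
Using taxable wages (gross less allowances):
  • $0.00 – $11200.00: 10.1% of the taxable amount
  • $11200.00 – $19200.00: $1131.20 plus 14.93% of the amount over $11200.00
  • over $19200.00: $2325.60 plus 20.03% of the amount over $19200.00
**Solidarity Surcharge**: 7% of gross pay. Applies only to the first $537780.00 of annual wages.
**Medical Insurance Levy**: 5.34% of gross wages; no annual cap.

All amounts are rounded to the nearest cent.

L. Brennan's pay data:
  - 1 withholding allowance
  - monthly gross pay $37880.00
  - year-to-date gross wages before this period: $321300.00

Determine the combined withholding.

State Income Tax: taxable = $37880.00 − 1×$480.00 = $37400.00
  $2325.60 + 20.03% × ($37400.00 − $19200.00) = $2325.60 + 20.03% × $18200.00 = $5971.06
Solidarity Surcharge: 7% × $37880.00 = $2651.60
Medical Insurance Levy: 5.34% × $37880.00 = $2022.79
Total: $5971.06 + $2651.60 + $2022.79 = $10645.45

$10645.45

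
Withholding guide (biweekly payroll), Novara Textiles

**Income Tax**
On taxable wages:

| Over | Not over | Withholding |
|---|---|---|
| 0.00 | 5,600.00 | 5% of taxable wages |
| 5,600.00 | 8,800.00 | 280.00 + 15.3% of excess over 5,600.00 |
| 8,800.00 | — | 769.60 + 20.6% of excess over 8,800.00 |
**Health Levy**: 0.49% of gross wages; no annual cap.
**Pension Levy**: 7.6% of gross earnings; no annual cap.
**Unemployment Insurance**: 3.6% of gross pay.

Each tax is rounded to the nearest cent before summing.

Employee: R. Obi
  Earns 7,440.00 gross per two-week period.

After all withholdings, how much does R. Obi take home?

6,008.74

Income Tax: taxable = 7,440.00
  280.00 + 15.3% × (7,440.00 − 5,600.00) = 280.00 + 15.3% × 1,840.00 = 561.52
Health Levy: 0.49% × 7,440.00 = 36.46
Pension Levy: 7.6% × 7,440.00 = 565.44
Unemployment Insurance: 3.6% × 7,440.00 = 267.84
Total withheld: 561.52 + 36.46 + 565.44 + 267.84 = 1,431.26
Net pay: 7,440.00 − 1,431.26 = 6,008.74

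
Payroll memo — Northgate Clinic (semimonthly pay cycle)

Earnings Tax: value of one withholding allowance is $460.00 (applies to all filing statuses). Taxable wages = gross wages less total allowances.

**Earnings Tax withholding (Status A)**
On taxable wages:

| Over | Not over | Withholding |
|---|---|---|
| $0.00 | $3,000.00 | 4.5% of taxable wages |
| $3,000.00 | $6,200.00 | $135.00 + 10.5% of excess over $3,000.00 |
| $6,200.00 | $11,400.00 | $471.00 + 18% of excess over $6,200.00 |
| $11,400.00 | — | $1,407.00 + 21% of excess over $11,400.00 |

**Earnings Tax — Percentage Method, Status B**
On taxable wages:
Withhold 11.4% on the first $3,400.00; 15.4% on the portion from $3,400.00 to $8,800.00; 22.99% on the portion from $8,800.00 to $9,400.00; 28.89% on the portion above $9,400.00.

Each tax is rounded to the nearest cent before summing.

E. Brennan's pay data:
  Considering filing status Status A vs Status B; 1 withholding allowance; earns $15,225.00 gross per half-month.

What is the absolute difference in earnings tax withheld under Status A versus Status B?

Earnings Tax (Status A): taxable = $15,225.00 − 1×$460.00 = $14,765.00
  $1,407.00 + 21% × ($14,765.00 − $11,400.00) = $1,407.00 + 21% × $3,365.00 = $2,113.65
Earnings Tax (Status B): taxable = $15,225.00 − 1×$460.00 = $14,765.00
  $1,357.14 + 28.89% × ($14,765.00 − $9,400.00) = $1,357.14 + 28.89% × $5,365.00 = $2,907.09
Difference: |$2,113.65 − $2,907.09| = $793.44 (higher under Status B)

$793.44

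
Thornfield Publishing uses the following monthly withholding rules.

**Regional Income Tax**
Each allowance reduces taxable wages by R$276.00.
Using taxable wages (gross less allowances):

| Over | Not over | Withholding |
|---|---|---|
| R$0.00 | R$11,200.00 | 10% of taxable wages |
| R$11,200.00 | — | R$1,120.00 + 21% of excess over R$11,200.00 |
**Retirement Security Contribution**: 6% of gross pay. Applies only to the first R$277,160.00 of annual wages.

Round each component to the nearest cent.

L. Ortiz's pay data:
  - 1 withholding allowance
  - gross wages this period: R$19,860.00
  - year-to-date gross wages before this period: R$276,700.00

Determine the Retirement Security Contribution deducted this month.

R$27.60

Retirement Security Contribution: cap R$277,160.00 − YTD R$276,700.00 = R$460.00 subject; 6% × R$460.00 = R$27.60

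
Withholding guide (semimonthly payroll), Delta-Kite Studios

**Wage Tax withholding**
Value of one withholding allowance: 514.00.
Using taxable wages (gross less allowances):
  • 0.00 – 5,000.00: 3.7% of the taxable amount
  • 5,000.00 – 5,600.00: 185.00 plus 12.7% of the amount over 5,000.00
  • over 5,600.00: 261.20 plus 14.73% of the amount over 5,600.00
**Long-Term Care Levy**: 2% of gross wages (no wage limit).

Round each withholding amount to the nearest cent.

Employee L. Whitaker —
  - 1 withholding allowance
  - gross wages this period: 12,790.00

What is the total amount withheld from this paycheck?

1,500.37

Wage Tax: taxable = 12,790.00 − 1×514.00 = 12,276.00
  261.20 + 14.73% × (12,276.00 − 5,600.00) = 261.20 + 14.73% × 6,676.00 = 1,244.57
Long-Term Care Levy: 2% × 12,790.00 = 255.80
Total: 1,244.57 + 255.80 = 1,500.37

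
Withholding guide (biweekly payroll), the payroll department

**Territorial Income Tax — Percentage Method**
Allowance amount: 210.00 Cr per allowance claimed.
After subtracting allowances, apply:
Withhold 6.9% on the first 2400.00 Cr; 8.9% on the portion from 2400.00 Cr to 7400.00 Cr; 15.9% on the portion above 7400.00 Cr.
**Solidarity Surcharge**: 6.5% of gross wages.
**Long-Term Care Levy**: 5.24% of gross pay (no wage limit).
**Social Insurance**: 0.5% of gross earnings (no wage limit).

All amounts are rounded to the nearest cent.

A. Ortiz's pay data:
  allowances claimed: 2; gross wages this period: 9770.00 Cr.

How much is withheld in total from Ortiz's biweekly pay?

Territorial Income Tax: taxable = 9770.00 Cr − 2×210.00 Cr = 9350.00 Cr
  610.60 Cr + 15.9% × (9350.00 Cr − 7400.00 Cr) = 610.60 Cr + 15.9% × 1950.00 Cr = 920.65 Cr
Solidarity Surcharge: 6.5% × 9770.00 Cr = 635.05 Cr
Long-Term Care Levy: 5.24% × 9770.00 Cr = 511.95 Cr
Social Insurance: 0.5% × 9770.00 Cr = 48.85 Cr
Total: 920.65 Cr + 635.05 Cr + 511.95 Cr + 48.85 Cr = 2116.50 Cr

2116.50 Cr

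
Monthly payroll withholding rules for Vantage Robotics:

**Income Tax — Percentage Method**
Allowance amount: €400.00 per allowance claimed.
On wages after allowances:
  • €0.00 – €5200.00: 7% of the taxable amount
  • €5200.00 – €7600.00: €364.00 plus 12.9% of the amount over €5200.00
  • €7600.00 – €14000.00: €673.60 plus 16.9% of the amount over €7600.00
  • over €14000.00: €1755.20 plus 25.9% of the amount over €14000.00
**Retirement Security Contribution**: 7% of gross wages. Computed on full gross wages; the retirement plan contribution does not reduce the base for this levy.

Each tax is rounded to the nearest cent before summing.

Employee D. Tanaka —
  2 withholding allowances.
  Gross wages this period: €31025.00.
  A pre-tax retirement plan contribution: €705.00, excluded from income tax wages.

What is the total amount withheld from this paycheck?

Income Tax: taxable = €31025.00 − €705.00 − 2×€400.00 = €29520.00
  €1755.20 + 25.9% × (€29520.00 − €14000.00) = €1755.20 + 25.9% × €15520.00 = €5774.88
Retirement Security Contribution: 7% × €31025.00 = €2171.75
Total: €5774.88 + €2171.75 = €7946.63

€7946.63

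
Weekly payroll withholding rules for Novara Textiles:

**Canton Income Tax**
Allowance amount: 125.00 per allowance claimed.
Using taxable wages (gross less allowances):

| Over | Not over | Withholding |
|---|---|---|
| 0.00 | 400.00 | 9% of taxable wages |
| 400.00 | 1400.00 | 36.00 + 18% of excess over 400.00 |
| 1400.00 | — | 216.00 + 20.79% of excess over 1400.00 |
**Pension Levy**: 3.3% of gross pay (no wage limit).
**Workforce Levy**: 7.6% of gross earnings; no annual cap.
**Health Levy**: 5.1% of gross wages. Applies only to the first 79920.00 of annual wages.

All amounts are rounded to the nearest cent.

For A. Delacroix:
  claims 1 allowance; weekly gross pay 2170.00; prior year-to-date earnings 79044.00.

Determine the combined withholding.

631.31

Canton Income Tax: taxable = 2170.00 − 1×125.00 = 2045.00
  216.00 + 20.79% × (2045.00 − 1400.00) = 216.00 + 20.79% × 645.00 = 350.10
Pension Levy: 3.3% × 2170.00 = 71.61
Workforce Levy: 7.6% × 2170.00 = 164.92
Health Levy: cap 79920.00 − YTD 79044.00 = 876.00 subject; 5.1% × 876.00 = 44.68
Total: 350.10 + 71.61 + 164.92 + 44.68 = 631.31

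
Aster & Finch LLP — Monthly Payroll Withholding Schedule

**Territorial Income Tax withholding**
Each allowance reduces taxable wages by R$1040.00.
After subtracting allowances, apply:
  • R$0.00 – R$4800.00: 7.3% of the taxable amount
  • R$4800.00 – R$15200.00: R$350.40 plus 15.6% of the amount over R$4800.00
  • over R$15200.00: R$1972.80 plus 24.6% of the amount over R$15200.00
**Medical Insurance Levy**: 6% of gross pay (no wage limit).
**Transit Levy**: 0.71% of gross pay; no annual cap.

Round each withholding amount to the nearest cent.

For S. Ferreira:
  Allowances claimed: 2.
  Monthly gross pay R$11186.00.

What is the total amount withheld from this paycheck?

Territorial Income Tax: taxable = R$11186.00 − 2×R$1040.00 = R$9106.00
  R$350.40 + 15.6% × (R$9106.00 − R$4800.00) = R$350.40 + 15.6% × R$4306.00 = R$1022.14
Medical Insurance Levy: 6% × R$11186.00 = R$671.16
Transit Levy: 0.71% × R$11186.00 = R$79.42
Total: R$1022.14 + R$671.16 + R$79.42 = R$1772.72

R$1772.72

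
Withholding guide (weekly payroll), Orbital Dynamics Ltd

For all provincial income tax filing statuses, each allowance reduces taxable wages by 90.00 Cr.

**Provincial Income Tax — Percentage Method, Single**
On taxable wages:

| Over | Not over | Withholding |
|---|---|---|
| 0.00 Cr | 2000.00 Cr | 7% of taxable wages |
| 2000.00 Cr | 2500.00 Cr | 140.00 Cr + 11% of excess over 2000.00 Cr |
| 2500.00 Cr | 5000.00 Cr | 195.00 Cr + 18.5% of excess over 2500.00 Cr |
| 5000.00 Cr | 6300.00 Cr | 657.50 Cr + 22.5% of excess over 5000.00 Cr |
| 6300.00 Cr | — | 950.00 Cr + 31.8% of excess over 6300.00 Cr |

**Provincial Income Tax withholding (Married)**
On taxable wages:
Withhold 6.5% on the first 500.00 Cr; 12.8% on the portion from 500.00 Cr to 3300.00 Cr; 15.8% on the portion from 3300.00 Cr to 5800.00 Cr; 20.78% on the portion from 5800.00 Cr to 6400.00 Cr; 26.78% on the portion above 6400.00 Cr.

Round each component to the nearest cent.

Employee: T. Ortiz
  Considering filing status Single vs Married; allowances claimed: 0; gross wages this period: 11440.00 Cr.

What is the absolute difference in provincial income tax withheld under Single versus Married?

Provincial Income Tax (Single): taxable = 11440.00 Cr
  950.00 Cr + 31.8% × (11440.00 Cr − 6300.00 Cr) = 950.00 Cr + 31.8% × 5140.00 Cr = 2584.52 Cr
Provincial Income Tax (Married): taxable = 11440.00 Cr
  910.58 Cr + 26.78% × (11440.00 Cr − 6400.00 Cr) = 910.58 Cr + 26.78% × 5040.00 Cr = 2260.29 Cr
Difference: |2584.52 Cr − 2260.29 Cr| = 324.23 Cr (higher under Single)

324.23 Cr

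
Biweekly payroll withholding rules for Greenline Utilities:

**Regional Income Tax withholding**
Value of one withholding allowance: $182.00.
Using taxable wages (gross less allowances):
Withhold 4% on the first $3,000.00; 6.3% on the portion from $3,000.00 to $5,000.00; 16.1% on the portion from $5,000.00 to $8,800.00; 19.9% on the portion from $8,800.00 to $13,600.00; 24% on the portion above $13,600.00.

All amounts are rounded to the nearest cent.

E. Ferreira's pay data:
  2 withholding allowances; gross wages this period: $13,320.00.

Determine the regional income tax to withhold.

Regional Income Tax: taxable = $13,320.00 − 2×$182.00 = $12,956.00
  $857.80 + 19.9% × ($12,956.00 − $8,800.00) = $857.80 + 19.9% × $4,156.00 = $1,684.84

$1,684.84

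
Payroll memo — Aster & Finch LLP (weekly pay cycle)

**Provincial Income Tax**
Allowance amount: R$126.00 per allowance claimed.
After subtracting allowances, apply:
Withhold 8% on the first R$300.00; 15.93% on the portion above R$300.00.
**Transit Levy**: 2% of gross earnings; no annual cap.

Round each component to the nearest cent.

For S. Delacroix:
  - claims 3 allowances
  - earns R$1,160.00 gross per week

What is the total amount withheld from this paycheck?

Provincial Income Tax: taxable = R$1,160.00 − 3×R$126.00 = R$782.00
  R$24.00 + 15.93% × (R$782.00 − R$300.00) = R$24.00 + 15.93% × R$482.00 = R$100.78
Transit Levy: 2% × R$1,160.00 = R$23.20
Total: R$100.78 + R$23.20 = R$123.98

R$123.98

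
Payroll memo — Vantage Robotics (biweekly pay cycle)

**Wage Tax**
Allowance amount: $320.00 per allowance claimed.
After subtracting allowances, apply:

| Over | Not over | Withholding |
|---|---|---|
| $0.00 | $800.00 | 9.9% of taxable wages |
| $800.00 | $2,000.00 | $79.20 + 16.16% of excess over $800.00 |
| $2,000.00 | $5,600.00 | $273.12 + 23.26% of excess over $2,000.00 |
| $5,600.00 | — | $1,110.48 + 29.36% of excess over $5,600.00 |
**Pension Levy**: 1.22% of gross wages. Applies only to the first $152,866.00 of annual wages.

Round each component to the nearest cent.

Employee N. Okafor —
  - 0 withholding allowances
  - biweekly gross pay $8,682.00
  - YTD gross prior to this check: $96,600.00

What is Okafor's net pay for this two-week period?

$6,560.72

Wage Tax: taxable = $8,682.00
  $1,110.48 + 29.36% × ($8,682.00 − $5,600.00) = $1,110.48 + 29.36% × $3,082.00 = $2,015.36
Pension Levy: 1.22% × $8,682.00 = $105.92
Total withheld: $2,015.36 + $105.92 = $2,121.28
Net pay: $8,682.00 − $2,121.28 = $6,560.72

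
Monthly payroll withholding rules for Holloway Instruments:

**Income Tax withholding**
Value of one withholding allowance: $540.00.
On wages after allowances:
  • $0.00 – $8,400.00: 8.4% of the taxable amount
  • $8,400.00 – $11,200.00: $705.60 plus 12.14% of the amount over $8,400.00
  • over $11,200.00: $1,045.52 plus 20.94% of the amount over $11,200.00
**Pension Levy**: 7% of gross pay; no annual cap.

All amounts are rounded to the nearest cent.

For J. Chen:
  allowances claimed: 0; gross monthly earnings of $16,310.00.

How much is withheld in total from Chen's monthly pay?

$3,257.25

Income Tax: taxable = $16,310.00
  $1,045.52 + 20.94% × ($16,310.00 − $11,200.00) = $1,045.52 + 20.94% × $5,110.00 = $2,115.55
Pension Levy: 7% × $16,310.00 = $1,141.70
Total: $2,115.55 + $1,141.70 = $3,257.25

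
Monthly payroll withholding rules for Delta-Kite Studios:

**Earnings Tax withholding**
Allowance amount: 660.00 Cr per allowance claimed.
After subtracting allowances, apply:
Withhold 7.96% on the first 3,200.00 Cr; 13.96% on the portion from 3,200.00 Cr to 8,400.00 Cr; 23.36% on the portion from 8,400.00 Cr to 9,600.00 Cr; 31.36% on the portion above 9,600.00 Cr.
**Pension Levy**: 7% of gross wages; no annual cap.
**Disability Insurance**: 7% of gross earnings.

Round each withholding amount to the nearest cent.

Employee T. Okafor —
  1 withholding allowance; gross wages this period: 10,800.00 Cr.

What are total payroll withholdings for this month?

Earnings Tax: taxable = 10,800.00 Cr − 1×660.00 Cr = 10,140.00 Cr
  1,260.96 Cr + 31.36% × (10,140.00 Cr − 9,600.00 Cr) = 1,260.96 Cr + 31.36% × 540.00 Cr = 1,430.30 Cr
Pension Levy: 7% × 10,800.00 Cr = 756.00 Cr
Disability Insurance: 7% × 10,800.00 Cr = 756.00 Cr
Total: 1,430.30 Cr + 756.00 Cr + 756.00 Cr = 2,942.30 Cr

2,942.30 Cr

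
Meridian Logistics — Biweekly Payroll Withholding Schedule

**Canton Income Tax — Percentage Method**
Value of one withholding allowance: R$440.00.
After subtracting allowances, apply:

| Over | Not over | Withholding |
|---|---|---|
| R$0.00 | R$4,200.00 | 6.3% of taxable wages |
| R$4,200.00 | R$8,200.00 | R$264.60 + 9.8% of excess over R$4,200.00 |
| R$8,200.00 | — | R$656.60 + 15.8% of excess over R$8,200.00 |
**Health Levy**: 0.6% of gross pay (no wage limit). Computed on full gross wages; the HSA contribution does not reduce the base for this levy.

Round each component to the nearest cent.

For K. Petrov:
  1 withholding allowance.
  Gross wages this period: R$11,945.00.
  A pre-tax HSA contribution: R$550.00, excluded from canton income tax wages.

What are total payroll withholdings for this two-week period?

R$1,163.56

Canton Income Tax: taxable = R$11,945.00 − R$550.00 − 1×R$440.00 = R$10,955.00
  R$656.60 + 15.8% × (R$10,955.00 − R$8,200.00) = R$656.60 + 15.8% × R$2,755.00 = R$1,091.89
Health Levy: 0.6% × R$11,945.00 = R$71.67
Total: R$1,091.89 + R$71.67 = R$1,163.56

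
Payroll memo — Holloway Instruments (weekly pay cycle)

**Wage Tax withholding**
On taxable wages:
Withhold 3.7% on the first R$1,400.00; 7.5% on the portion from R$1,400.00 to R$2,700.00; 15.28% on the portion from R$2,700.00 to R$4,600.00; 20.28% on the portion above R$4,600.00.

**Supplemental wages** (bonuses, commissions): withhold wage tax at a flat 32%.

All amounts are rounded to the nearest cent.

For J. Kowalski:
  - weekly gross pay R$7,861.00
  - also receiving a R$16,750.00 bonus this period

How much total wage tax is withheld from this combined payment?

Wage Tax: taxable = R$7,861.00
  R$439.62 + 20.28% × (R$7,861.00 − R$4,600.00) = R$439.62 + 20.28% × R$3,261.00 = R$1,100.95
Supplemental (32% flat on bonus): 32% × R$16,750.00 = R$5,360.00
Total wage tax: R$1,100.95 + R$5,360.00 = R$6,460.95

R$6,460.95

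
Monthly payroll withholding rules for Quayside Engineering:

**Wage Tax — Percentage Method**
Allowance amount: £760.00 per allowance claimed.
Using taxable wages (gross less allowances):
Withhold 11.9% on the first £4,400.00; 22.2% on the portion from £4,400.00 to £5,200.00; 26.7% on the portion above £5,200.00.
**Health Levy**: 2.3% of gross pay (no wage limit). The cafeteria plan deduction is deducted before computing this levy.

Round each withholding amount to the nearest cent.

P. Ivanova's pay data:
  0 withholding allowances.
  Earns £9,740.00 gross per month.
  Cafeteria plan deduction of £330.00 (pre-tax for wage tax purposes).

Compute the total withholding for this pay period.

Wage Tax: taxable = £9,740.00 − £330.00 = £9,410.00
  £701.20 + 26.7% × (£9,410.00 − £5,200.00) = £701.20 + 26.7% × £4,210.00 = £1,825.27
Health Levy: 2.3% × £9,410.00 = £216.43
Total: £1,825.27 + £216.43 = £2,041.70

£2,041.70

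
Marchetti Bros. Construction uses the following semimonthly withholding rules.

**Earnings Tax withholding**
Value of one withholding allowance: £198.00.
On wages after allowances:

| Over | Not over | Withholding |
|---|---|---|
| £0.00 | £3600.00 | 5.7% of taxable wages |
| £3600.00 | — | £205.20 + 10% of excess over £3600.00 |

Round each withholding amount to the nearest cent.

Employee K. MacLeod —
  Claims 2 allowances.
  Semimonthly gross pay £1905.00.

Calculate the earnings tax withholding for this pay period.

Earnings Tax: taxable = £1905.00 − 2×£198.00 = £1509.00
  5.7% × £1509.00 = £86.01

£86.01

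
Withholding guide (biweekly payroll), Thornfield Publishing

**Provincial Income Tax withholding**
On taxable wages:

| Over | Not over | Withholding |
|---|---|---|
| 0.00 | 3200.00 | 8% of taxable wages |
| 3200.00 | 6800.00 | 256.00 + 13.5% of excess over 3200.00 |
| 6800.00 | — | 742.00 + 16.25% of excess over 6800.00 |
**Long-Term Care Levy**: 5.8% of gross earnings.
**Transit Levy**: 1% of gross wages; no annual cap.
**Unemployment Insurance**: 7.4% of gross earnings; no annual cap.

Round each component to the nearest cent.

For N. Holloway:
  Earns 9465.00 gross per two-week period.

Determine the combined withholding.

2519.09

Provincial Income Tax: taxable = 9465.00
  742.00 + 16.25% × (9465.00 − 6800.00) = 742.00 + 16.25% × 2665.00 = 1175.06
Long-Term Care Levy: 5.8% × 9465.00 = 548.97
Transit Levy: 1% × 9465.00 = 94.65
Unemployment Insurance: 7.4% × 9465.00 = 700.41
Total: 1175.06 + 548.97 + 94.65 + 700.41 = 2519.09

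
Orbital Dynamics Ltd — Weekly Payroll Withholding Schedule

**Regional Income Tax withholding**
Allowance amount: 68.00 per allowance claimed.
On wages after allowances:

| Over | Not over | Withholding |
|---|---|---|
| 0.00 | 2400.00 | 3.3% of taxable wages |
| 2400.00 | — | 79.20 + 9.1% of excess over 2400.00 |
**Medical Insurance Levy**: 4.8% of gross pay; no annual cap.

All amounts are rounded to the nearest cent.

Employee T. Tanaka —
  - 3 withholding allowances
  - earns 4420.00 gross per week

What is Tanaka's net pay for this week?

Regional Income Tax: taxable = 4420.00 − 3×68.00 = 4216.00
  79.20 + 9.1% × (4216.00 − 2400.00) = 79.20 + 9.1% × 1816.00 = 244.46
Medical Insurance Levy: 4.8% × 4420.00 = 212.16
Total withheld: 244.46 + 212.16 = 456.62
Net pay: 4420.00 − 456.62 = 3963.38

3963.38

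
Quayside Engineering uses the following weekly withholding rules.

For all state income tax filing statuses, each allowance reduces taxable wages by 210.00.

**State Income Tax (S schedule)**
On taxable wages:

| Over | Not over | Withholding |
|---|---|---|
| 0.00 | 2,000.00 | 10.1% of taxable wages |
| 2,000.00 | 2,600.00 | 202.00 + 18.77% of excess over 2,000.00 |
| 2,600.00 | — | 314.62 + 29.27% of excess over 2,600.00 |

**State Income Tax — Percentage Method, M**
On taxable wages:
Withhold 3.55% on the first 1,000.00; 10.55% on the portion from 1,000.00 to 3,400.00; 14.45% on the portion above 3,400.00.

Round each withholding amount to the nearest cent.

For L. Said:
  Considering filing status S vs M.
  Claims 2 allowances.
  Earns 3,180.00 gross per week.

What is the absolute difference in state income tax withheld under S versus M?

140.27

State Income Tax (S): taxable = 3,180.00 − 2×210.00 = 2,760.00
  314.62 + 29.27% × (2,760.00 − 2,600.00) = 314.62 + 29.27% × 160.00 = 361.45
State Income Tax (M): taxable = 3,180.00 − 2×210.00 = 2,760.00
  35.50 + 10.55% × (2,760.00 − 1,000.00) = 35.50 + 10.55% × 1,760.00 = 221.18
Difference: |361.45 − 221.18| = 140.27 (higher under S)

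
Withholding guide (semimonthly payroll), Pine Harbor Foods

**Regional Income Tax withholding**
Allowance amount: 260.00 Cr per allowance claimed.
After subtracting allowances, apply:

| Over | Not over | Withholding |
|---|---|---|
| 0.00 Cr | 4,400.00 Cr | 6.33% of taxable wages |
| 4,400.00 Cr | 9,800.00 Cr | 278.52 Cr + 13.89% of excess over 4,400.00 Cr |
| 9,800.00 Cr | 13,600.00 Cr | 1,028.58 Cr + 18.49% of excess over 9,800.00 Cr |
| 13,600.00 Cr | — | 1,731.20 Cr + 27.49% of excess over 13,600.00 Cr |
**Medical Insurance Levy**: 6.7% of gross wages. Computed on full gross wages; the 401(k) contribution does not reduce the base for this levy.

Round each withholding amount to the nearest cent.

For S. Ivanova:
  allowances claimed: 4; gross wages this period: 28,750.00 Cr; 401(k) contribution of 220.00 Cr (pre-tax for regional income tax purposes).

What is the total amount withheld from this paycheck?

Regional Income Tax: taxable = 28,750.00 Cr − 220.00 Cr − 4×260.00 Cr = 27,490.00 Cr
  1,731.20 Cr + 27.49% × (27,490.00 Cr − 13,600.00 Cr) = 1,731.20 Cr + 27.49% × 13,890.00 Cr = 5,549.56 Cr
Medical Insurance Levy: 6.7% × 28,750.00 Cr = 1,926.25 Cr
Total: 5,549.56 Cr + 1,926.25 Cr = 7,475.81 Cr

7,475.81 Cr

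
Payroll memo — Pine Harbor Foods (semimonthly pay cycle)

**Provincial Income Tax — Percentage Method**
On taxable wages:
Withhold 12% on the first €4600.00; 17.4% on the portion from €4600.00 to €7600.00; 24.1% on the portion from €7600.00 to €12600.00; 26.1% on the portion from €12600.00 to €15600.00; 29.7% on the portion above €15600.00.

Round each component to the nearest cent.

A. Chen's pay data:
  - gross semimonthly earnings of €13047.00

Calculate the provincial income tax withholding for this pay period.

€2395.67

Provincial Income Tax: taxable = €13047.00
  €2279.00 + 26.1% × (€13047.00 − €12600.00) = €2279.00 + 26.1% × €447.00 = €2395.67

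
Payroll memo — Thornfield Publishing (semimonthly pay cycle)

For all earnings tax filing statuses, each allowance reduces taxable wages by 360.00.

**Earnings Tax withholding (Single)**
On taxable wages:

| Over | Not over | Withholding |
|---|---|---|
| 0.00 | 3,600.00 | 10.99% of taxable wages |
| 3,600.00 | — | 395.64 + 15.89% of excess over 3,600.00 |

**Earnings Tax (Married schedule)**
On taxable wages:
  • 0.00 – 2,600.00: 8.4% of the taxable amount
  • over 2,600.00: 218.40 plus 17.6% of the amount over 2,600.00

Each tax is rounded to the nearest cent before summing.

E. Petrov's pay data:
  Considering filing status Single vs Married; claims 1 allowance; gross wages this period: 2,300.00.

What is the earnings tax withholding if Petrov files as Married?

Earnings Tax (Married): taxable = 2,300.00 − 1×360.00 = 1,940.00
  8.4% × 1,940.00 = 162.96

162.96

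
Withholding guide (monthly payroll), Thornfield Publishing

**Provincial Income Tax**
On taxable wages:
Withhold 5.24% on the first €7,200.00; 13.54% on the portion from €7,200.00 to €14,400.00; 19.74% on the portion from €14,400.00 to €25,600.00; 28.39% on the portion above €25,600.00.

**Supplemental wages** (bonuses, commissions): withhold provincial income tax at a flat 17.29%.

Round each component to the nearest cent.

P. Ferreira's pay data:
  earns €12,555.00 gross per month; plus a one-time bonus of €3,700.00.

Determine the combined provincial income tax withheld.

Provincial Income Tax: taxable = €12,555.00
  €377.28 + 13.54% × (€12,555.00 − €7,200.00) = €377.28 + 13.54% × €5,355.00 = €1,102.35
Supplemental (17.29% flat on bonus): 17.29% × €3,700.00 = €639.73
Total provincial income tax: €1,102.35 + €639.73 = €1,742.08

€1,742.08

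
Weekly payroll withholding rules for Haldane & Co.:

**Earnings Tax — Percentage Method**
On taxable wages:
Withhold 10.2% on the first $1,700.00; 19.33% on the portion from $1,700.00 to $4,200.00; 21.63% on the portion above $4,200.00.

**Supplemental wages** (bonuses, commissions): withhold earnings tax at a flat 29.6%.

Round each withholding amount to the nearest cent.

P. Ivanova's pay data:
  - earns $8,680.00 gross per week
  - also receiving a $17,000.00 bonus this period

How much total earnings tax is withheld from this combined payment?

Earnings Tax: taxable = $8,680.00
  $656.65 + 21.63% × ($8,680.00 − $4,200.00) = $656.65 + 21.63% × $4,480.00 = $1,625.67
Supplemental (29.6% flat on bonus): 29.6% × $17,000.00 = $5,032.00
Total earnings tax: $1,625.67 + $5,032.00 = $6,657.67

$6,657.67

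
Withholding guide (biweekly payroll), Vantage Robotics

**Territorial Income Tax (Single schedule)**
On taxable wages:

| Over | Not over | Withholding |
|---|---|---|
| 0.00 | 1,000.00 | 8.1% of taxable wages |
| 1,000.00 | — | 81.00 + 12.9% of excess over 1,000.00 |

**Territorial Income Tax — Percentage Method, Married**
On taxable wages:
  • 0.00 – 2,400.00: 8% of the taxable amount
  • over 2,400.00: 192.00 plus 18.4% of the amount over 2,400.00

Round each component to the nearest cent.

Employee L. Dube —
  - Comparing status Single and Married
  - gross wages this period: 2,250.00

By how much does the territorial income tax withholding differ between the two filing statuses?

62.25

Territorial Income Tax (Single): taxable = 2,250.00
  81.00 + 12.9% × (2,250.00 − 1,000.00) = 81.00 + 12.9% × 1,250.00 = 242.25
Territorial Income Tax (Married): taxable = 2,250.00
  8% × 2,250.00 = 180.00
Difference: |242.25 − 180.00| = 62.25 (higher under Single)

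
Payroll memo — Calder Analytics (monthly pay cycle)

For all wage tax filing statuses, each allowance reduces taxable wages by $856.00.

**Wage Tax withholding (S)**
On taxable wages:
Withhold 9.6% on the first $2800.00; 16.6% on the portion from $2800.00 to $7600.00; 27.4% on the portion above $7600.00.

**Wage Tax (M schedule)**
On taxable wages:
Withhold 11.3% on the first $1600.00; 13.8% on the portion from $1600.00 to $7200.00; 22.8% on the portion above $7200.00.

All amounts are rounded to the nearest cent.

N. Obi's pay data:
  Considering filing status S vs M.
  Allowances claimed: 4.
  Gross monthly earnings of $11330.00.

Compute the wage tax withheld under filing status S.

Wage Tax (S): taxable = $11330.00 − 4×$856.00 = $7906.00
  $1065.60 + 27.4% × ($7906.00 − $7600.00) = $1065.60 + 27.4% × $306.00 = $1149.44

$1149.44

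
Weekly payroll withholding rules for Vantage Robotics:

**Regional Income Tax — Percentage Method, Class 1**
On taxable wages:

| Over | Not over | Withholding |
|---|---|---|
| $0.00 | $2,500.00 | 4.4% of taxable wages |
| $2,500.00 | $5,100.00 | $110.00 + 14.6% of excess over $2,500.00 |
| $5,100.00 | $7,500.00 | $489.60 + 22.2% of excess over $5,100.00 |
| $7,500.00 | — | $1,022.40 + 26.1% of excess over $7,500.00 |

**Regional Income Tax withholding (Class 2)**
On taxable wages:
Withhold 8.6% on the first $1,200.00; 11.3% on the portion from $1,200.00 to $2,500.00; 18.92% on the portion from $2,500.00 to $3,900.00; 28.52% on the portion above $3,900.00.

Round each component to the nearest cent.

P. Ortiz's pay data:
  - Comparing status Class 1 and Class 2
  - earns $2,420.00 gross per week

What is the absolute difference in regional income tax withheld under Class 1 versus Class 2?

Regional Income Tax (Class 1): taxable = $2,420.00
  4.4% × $2,420.00 = $106.48
Regional Income Tax (Class 2): taxable = $2,420.00
  $103.20 + 11.3% × ($2,420.00 − $1,200.00) = $103.20 + 11.3% × $1,220.00 = $241.06
Difference: |$106.48 − $241.06| = $134.58 (higher under Class 2)

$134.58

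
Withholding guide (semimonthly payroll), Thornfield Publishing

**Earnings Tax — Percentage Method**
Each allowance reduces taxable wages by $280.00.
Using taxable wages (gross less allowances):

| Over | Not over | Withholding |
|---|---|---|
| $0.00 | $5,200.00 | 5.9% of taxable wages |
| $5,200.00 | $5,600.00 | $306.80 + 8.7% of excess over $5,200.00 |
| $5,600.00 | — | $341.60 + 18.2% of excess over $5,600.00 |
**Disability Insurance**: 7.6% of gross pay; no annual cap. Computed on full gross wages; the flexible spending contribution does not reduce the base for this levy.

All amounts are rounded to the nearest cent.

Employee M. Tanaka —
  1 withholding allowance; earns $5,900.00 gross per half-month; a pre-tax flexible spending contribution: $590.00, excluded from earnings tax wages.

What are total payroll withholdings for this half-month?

Earnings Tax: taxable = $5,900.00 − $590.00 − 1×$280.00 = $5,030.00
  5.9% × $5,030.00 = $296.77
Disability Insurance: 7.6% × $5,900.00 = $448.40
Total: $296.77 + $448.40 = $745.17

$745.17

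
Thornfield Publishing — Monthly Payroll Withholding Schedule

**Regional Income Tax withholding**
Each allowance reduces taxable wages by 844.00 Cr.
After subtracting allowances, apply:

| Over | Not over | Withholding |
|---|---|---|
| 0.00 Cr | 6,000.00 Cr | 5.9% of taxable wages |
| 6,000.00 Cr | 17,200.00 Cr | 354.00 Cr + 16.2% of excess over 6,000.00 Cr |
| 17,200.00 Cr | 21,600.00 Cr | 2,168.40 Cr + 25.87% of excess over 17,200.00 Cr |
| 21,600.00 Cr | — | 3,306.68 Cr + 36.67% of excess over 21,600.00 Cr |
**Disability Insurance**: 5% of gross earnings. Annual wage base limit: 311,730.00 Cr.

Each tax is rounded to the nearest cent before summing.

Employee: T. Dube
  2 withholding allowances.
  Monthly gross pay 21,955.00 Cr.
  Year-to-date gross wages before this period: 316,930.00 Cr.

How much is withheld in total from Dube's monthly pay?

Regional Income Tax: taxable = 21,955.00 Cr − 2×844.00 Cr = 20,267.00 Cr
  2,168.40 Cr + 25.87% × (20,267.00 Cr − 17,200.00 Cr) = 2,168.40 Cr + 25.87% × 3,067.00 Cr = 2,961.83 Cr
Disability Insurance: YTD 316,930.00 Cr ≥ cap 311,730.00 Cr → 0.00 Cr
Total: 2,961.83 Cr + 0.00 Cr = 2,961.83 Cr

2,961.83 Cr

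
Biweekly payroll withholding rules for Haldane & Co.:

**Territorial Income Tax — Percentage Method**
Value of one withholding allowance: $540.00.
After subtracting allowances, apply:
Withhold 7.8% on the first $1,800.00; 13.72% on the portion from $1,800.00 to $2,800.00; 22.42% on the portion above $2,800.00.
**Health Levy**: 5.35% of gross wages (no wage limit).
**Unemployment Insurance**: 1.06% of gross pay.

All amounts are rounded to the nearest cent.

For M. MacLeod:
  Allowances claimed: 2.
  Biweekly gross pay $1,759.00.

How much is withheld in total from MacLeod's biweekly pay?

Territorial Income Tax: taxable = $1,759.00 − 2×$540.00 = $679.00
  7.8% × $679.00 = $52.96
Health Levy: 5.35% × $1,759.00 = $94.11
Unemployment Insurance: 1.06% × $1,759.00 = $18.65
Total: $52.96 + $94.11 + $18.65 = $165.72

$165.72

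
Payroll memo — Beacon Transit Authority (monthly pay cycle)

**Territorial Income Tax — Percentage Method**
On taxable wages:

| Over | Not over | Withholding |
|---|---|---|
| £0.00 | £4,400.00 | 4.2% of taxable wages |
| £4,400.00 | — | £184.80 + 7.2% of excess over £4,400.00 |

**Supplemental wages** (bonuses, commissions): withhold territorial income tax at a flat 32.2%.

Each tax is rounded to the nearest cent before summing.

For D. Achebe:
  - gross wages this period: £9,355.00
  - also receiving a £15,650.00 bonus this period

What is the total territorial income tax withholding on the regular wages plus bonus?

Territorial Income Tax: taxable = £9,355.00
  £184.80 + 7.2% × (£9,355.00 − £4,400.00) = £184.80 + 7.2% × £4,955.00 = £541.56
Supplemental (32.2% flat on bonus): 32.2% × £15,650.00 = £5,039.30
Total territorial income tax: £541.56 + £5,039.30 = £5,580.86

£5,580.86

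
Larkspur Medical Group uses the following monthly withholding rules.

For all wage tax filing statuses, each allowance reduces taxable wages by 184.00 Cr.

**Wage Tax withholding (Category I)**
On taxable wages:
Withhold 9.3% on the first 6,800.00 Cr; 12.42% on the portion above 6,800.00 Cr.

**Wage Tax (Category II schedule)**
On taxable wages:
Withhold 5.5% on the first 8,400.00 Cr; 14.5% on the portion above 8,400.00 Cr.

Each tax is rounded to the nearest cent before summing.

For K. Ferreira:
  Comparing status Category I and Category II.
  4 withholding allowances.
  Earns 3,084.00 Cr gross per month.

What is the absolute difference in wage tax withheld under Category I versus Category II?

89.22 Cr

Wage Tax (Category I): taxable = 3,084.00 Cr − 4×184.00 Cr = 2,348.00 Cr
  9.3% × 2,348.00 Cr = 218.36 Cr
Wage Tax (Category II): taxable = 3,084.00 Cr − 4×184.00 Cr = 2,348.00 Cr
  5.5% × 2,348.00 Cr = 129.14 Cr
Difference: |218.36 Cr − 129.14 Cr| = 89.22 Cr (higher under Category I)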